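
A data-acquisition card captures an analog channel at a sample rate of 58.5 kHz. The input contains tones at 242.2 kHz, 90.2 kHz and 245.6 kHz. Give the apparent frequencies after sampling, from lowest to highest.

fs/2 = 29.25 kHz.
242.2 kHz mod fs = 8.2 kHz.
8.2 kHz ≤ fs/2 = 29.25 kHz, appears at 8.2 kHz.
90.2 kHz mod fs = 31.7 kHz.
31.7 kHz > fs/2 = 29.25 kHz, folds to fs − 31.7 kHz = 26.8 kHz.
245.6 kHz mod fs = 11.6 kHz.
11.6 kHz ≤ fs/2 = 29.25 kHz, appears at 11.6 kHz.
Distinct values: {8.2 kHz, 11.6 kHz, 26.8 kHz}.

8.2 kHz, 11.6 kHz, 26.8 kHz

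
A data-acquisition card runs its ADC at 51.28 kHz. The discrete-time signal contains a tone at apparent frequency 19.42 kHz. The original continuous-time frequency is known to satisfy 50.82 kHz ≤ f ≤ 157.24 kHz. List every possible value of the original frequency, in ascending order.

70.7 kHz, 83.14 kHz, 121.98 kHz, 134.42 kHz

Frequencies that alias to 19.42 kHz are k·fs ± 19.42 kHz for integer k ≥ 0.
k=0: 19.42 kHz.
k=1: 31.86 kHz, 70.7 kHz.
k=2: 83.14 kHz, 121.98 kHz.
k=3: 134.42 kHz, 173.26 kHz.
k=4: 185.7 kHz, 224.54 kHz.
Within [50.82 kHz, 157.24 kHz]: 70.7 kHz, 83.14 kHz, 121.98 kHz, 134.42 kHz.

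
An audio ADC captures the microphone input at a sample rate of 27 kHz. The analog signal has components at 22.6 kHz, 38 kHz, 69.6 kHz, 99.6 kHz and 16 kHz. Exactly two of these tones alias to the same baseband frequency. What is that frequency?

fs/2 = 13.5 kHz.
22.6 kHz > fs/2 = 13.5 kHz, folds to fs − 22.6 kHz = 4.4 kHz.
38 kHz mod fs = 11 kHz.
11 kHz ≤ fs/2 = 13.5 kHz, appears at 11 kHz.
69.6 kHz mod fs = 15.6 kHz.
15.6 kHz > fs/2 = 13.5 kHz, folds to fs − 15.6 kHz = 11.4 kHz.
99.6 kHz mod fs = 18.6 kHz.
18.6 kHz > fs/2 = 13.5 kHz, folds to fs − 18.6 kHz = 8.4 kHz.
16 kHz > fs/2 = 13.5 kHz, folds to fs − 16 kHz = 11 kHz.
16 kHz and 38 kHz both map to 11 kHz.

11 kHz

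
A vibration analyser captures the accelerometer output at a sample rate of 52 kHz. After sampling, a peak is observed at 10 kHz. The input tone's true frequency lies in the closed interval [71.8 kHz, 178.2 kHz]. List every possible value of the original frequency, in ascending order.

94 kHz, 114 kHz, 146 kHz, 166 kHz

Frequencies that alias to 10 kHz are k·fs ± 10 kHz for integer k ≥ 0.
k=0: 10 kHz.
k=1: 42 kHz, 62 kHz.
k=2: 94 kHz, 114 kHz.
k=3: 146 kHz, 166 kHz.
k=4: 198 kHz, 218 kHz.
Within [71.8 kHz, 178.2 kHz]: 94 kHz, 114 kHz, 146 kHz, 166 kHz.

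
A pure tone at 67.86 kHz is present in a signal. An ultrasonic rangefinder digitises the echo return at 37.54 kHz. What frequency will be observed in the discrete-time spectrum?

67.86 kHz mod fs = 30.32 kHz.
30.32 kHz > fs/2 = 18.77 kHz, folds to fs − 30.32 kHz = 7.22 kHz.

7.22 kHz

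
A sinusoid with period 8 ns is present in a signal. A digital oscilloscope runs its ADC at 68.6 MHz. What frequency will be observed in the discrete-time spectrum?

T = 8 ns → f = 1/T = 125 MHz.
125 MHz mod fs = 56.4 MHz.
56.4 MHz > fs/2 = 34.3 MHz, folds to fs − 56.4 MHz = 12.2 MHz.

12.2 MHz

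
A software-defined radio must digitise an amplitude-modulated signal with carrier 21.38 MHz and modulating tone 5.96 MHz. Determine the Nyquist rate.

AM sidebands sit at fc ± fm = 15.42 MHz and 27.34 MHz.
Highest-frequency component: 27.34 MHz.
Nyquist rate = 2 × 27.34 MHz = 54.68 MHz.

54.68 MHz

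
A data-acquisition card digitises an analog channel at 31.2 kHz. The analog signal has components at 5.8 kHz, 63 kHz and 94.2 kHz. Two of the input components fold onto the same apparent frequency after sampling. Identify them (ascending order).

63 kHz, 94.2 kHz

fs/2 = 15.6 kHz.
5.8 kHz ≤ fs/2 = 15.6 kHz, passes unchanged.
63 kHz mod fs = 0.6 kHz.
0.6 kHz ≤ fs/2 = 15.6 kHz, appears at 0.6 kHz.
94.2 kHz mod fs = 0.6 kHz.
0.6 kHz ≤ fs/2 = 15.6 kHz, appears at 0.6 kHz.
63 kHz and 94.2 kHz both map to 0.6 kHz.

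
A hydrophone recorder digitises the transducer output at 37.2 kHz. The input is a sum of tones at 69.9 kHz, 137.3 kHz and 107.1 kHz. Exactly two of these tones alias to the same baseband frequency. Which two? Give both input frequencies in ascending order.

69.9 kHz, 107.1 kHz

fs/2 = 18.6 kHz.
69.9 kHz mod fs = 32.7 kHz.
32.7 kHz > fs/2 = 18.6 kHz, folds to fs − 32.7 kHz = 4.5 kHz.
137.3 kHz mod fs = 25.7 kHz.
25.7 kHz > fs/2 = 18.6 kHz, folds to fs − 25.7 kHz = 11.5 kHz.
107.1 kHz mod fs = 32.7 kHz.
32.7 kHz > fs/2 = 18.6 kHz, folds to fs − 32.7 kHz = 4.5 kHz.
69.9 kHz and 107.1 kHz both map to 4.5 kHz.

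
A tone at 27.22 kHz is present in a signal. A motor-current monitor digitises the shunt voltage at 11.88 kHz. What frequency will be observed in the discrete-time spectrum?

27.22 kHz mod fs = 3.46 kHz.
3.46 kHz ≤ fs/2 = 5.94 kHz, appears at 3.46 kHz.

3.46 kHz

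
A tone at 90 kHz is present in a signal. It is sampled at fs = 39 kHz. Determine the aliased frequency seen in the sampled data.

12 kHz

90 kHz mod fs = 12 kHz.
12 kHz ≤ fs/2 = 19.5 kHz, appears at 12 kHz.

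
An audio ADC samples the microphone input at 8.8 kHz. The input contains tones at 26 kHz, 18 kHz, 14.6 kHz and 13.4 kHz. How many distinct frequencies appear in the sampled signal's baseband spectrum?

fs/2 = 4.4 kHz.
26 kHz mod fs = 8.4 kHz.
8.4 kHz > fs/2 = 4.4 kHz, folds to fs − 8.4 kHz = 0.4 kHz.
18 kHz mod fs = 0.4 kHz.
0.4 kHz ≤ fs/2 = 4.4 kHz, appears at 0.4 kHz.
14.6 kHz mod fs = 5.8 kHz.
5.8 kHz > fs/2 = 4.4 kHz, folds to fs − 5.8 kHz = 3 kHz.
13.4 kHz mod fs = 4.6 kHz.
4.6 kHz > fs/2 = 4.4 kHz, folds to fs − 4.6 kHz = 4.2 kHz.
Distinct values: {0.4 kHz, 3 kHz, 4.2 kHz} → 3.

3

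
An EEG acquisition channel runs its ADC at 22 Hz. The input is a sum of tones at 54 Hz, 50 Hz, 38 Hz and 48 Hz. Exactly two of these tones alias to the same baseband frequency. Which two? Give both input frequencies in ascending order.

38 Hz, 50 Hz

fs/2 = 11 Hz.
54 Hz mod fs = 10 Hz.
10 Hz ≤ fs/2 = 11 Hz, appears at 10 Hz.
50 Hz mod fs = 6 Hz.
6 Hz ≤ fs/2 = 11 Hz, appears at 6 Hz.
38 Hz mod fs = 16 Hz.
16 Hz > fs/2 = 11 Hz, folds to fs − 16 Hz = 6 Hz.
48 Hz mod fs = 4 Hz.
4 Hz ≤ fs/2 = 11 Hz, appears at 4 Hz.
38 Hz and 50 Hz both map to 6 Hz.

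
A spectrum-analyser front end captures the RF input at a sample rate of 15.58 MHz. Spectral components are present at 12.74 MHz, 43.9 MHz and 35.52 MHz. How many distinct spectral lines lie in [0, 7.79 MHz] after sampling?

2

fs/2 = 7.79 MHz.
12.74 MHz > fs/2 = 7.79 MHz, folds to fs − 12.74 MHz = 2.84 MHz.
43.9 MHz mod fs = 12.74 MHz.
12.74 MHz > fs/2 = 7.79 MHz, folds to fs − 12.74 MHz = 2.84 MHz.
35.52 MHz mod fs = 4.36 MHz.
4.36 MHz ≤ fs/2 = 7.79 MHz, appears at 4.36 MHz.
Distinct values: {2.84 MHz, 4.36 MHz} → 2.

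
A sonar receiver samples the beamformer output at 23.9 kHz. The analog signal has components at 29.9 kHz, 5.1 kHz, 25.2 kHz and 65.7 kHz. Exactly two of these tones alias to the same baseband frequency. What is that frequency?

fs/2 = 11.95 kHz.
29.9 kHz mod fs = 6 kHz.
6 kHz ≤ fs/2 = 11.95 kHz, appears at 6 kHz.
5.1 kHz ≤ fs/2 = 11.95 kHz, passes unchanged.
25.2 kHz mod fs = 1.3 kHz.
1.3 kHz ≤ fs/2 = 11.95 kHz, appears at 1.3 kHz.
65.7 kHz mod fs = 17.9 kHz.
17.9 kHz > fs/2 = 11.95 kHz, folds to fs − 17.9 kHz = 6 kHz.
29.9 kHz and 65.7 kHz both map to 6 kHz.

6 kHz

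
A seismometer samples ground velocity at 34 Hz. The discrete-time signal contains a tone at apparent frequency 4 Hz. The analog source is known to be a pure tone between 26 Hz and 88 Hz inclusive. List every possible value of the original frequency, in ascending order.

Frequencies that alias to 4 Hz are k·fs ± 4 Hz for integer k ≥ 0.
k=0: 4 Hz.
k=1: 30 Hz, 38 Hz.
k=2: 64 Hz, 72 Hz.
k=3: 98 Hz, 106 Hz.
Within [26 Hz, 88 Hz]: 30 Hz, 38 Hz, 64 Hz, 72 Hz.

30 Hz, 38 Hz, 64 Hz, 72 Hz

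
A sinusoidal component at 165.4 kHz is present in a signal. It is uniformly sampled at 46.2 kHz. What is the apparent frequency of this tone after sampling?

165.4 kHz mod fs = 26.8 kHz.
26.8 kHz > fs/2 = 23.1 kHz, folds to fs − 26.8 kHz = 19.4 kHz.

19.4 kHz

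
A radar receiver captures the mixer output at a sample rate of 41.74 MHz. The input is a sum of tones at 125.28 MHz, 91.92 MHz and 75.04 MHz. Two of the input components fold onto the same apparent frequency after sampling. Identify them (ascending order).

fs/2 = 20.87 MHz.
125.28 MHz mod fs = 0.06 MHz.
0.06 MHz ≤ fs/2 = 20.87 MHz, appears at 0.06 MHz.
91.92 MHz mod fs = 8.44 MHz.
8.44 MHz ≤ fs/2 = 20.87 MHz, appears at 8.44 MHz.
75.04 MHz mod fs = 33.3 MHz.
33.3 MHz > fs/2 = 20.87 MHz, folds to fs − 33.3 MHz = 8.44 MHz.
75.04 MHz and 91.92 MHz both map to 8.44 MHz.

75.04 MHz, 91.92 MHz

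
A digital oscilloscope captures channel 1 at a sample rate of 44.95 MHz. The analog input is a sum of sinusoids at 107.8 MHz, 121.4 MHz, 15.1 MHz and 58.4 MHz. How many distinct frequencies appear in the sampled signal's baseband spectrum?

fs/2 = 22.475 MHz.
107.8 MHz mod fs = 17.9 MHz.
17.9 MHz ≤ fs/2 = 22.475 MHz, appears at 17.9 MHz.
121.4 MHz mod fs = 31.5 MHz.
31.5 MHz > fs/2 = 22.475 MHz, folds to fs − 31.5 MHz = 13.45 MHz.
15.1 MHz ≤ fs/2 = 22.475 MHz, passes unchanged.
58.4 MHz mod fs = 13.45 MHz.
13.45 MHz ≤ fs/2 = 22.475 MHz, appears at 13.45 MHz.
Distinct values: {13.45 MHz, 15.1 MHz, 17.9 MHz} → 3.

3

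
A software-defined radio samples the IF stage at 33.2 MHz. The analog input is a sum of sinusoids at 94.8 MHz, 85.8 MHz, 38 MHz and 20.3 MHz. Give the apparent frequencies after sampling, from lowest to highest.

fs/2 = 16.6 MHz.
94.8 MHz mod fs = 28.4 MHz.
28.4 MHz > fs/2 = 16.6 MHz, folds to fs − 28.4 MHz = 4.8 MHz.
85.8 MHz mod fs = 19.4 MHz.
19.4 MHz > fs/2 = 16.6 MHz, folds to fs − 19.4 MHz = 13.8 MHz.
38 MHz mod fs = 4.8 MHz.
4.8 MHz ≤ fs/2 = 16.6 MHz, appears at 4.8 MHz.
20.3 MHz > fs/2 = 16.6 MHz, folds to fs − 20.3 MHz = 12.9 MHz.
Distinct values: {4.8 MHz, 12.9 MHz, 13.8 MHz}.

4.8 MHz, 12.9 MHz, 13.8 MHz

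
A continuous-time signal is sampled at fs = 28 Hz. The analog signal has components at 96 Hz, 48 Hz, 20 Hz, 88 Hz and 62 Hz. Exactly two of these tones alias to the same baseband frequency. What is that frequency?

fs/2 = 14 Hz.
96 Hz mod fs = 12 Hz.
12 Hz ≤ fs/2 = 14 Hz, appears at 12 Hz.
48 Hz mod fs = 20 Hz.
20 Hz > fs/2 = 14 Hz, folds to fs − 20 Hz = 8 Hz.
20 Hz > fs/2 = 14 Hz, folds to fs − 20 Hz = 8 Hz.
88 Hz mod fs = 4 Hz.
4 Hz ≤ fs/2 = 14 Hz, appears at 4 Hz.
62 Hz mod fs = 6 Hz.
6 Hz ≤ fs/2 = 14 Hz, appears at 6 Hz.
20 Hz and 48 Hz both map to 8 Hz.

8 Hz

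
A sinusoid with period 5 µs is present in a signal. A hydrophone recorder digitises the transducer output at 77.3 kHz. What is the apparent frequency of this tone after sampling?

T = 5 µs → f = 1/T = 200 kHz.
200 kHz mod fs = 45.4 kHz.
45.4 kHz > fs/2 = 38.65 kHz, folds to fs − 45.4 kHz = 31.9 kHz.

31.9 kHz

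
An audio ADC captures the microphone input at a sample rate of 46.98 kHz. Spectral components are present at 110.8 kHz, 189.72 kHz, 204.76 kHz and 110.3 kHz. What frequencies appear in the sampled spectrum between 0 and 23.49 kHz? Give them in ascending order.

1.8 kHz, 16.34 kHz, 16.84 kHz

fs/2 = 23.49 kHz.
110.8 kHz mod fs = 16.84 kHz.
16.84 kHz ≤ fs/2 = 23.49 kHz, appears at 16.84 kHz.
189.72 kHz mod fs = 1.8 kHz.
1.8 kHz ≤ fs/2 = 23.49 kHz, appears at 1.8 kHz.
204.76 kHz mod fs = 16.84 kHz.
16.84 kHz ≤ fs/2 = 23.49 kHz, appears at 16.84 kHz.
110.3 kHz mod fs = 16.34 kHz.
16.34 kHz ≤ fs/2 = 23.49 kHz, appears at 16.34 kHz.
Distinct values: {1.8 kHz, 16.34 kHz, 16.84 kHz}.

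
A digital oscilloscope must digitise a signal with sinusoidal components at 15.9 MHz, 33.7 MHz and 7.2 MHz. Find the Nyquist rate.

67.4 MHz

Highest-frequency component: 33.7 MHz.
Nyquist rate = 2 × 33.7 MHz = 67.4 MHz.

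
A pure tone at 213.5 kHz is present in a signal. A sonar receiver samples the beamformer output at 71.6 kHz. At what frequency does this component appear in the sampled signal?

1.3 kHz

213.5 kHz mod fs = 70.3 kHz.
70.3 kHz > fs/2 = 35.8 kHz, folds to fs − 70.3 kHz = 1.3 kHz.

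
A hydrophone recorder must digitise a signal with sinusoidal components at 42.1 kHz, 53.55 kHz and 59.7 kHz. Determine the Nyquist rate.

Highest-frequency component: 59.7 kHz.
Nyquist rate = 2 × 59.7 kHz = 119.4 kHz.

119.4 kHz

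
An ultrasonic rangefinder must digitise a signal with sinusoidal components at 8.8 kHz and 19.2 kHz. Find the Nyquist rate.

38.4 kHz

Highest-frequency component: 19.2 kHz.
Nyquist rate = 2 × 19.2 kHz = 38.4 kHz.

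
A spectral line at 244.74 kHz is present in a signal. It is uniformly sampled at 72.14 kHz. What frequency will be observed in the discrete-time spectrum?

28.32 kHz

244.74 kHz mod fs = 28.32 kHz.
28.32 kHz ≤ fs/2 = 36.07 kHz, appears at 28.32 kHz.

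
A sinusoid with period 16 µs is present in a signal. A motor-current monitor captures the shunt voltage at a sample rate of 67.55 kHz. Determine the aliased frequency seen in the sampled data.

5.05 kHz

T = 16 µs → f = 1/T = 62.5 kHz.
62.5 kHz > fs/2 = 33.775 kHz, folds to fs − 62.5 kHz = 5.05 kHz.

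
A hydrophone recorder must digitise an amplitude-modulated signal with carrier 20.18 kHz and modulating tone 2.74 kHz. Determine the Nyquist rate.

45.84 kHz

AM sidebands sit at fc ± fm = 17.44 kHz and 22.92 kHz.
Highest-frequency component: 22.92 kHz.
Nyquist rate = 2 × 22.92 kHz = 45.84 kHz.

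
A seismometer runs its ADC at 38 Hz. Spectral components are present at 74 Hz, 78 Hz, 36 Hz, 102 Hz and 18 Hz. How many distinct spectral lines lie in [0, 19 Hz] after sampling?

fs/2 = 19 Hz.
74 Hz mod fs = 36 Hz.
36 Hz > fs/2 = 19 Hz, folds to fs − 36 Hz = 2 Hz.
78 Hz mod fs = 2 Hz.
2 Hz ≤ fs/2 = 19 Hz, appears at 2 Hz.
36 Hz > fs/2 = 19 Hz, folds to fs − 36 Hz = 2 Hz.
102 Hz mod fs = 26 Hz.
26 Hz > fs/2 = 19 Hz, folds to fs − 26 Hz = 12 Hz.
18 Hz ≤ fs/2 = 19 Hz, passes unchanged.
Distinct values: {2 Hz, 12 Hz, 18 Hz} → 3.

3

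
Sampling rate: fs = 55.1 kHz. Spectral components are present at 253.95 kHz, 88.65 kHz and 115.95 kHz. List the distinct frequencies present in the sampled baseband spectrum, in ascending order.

5.75 kHz, 21.55 kHz

fs/2 = 27.55 kHz.
253.95 kHz mod fs = 33.55 kHz.
33.55 kHz > fs/2 = 27.55 kHz, folds to fs − 33.55 kHz = 21.55 kHz.
88.65 kHz mod fs = 33.55 kHz.
33.55 kHz > fs/2 = 27.55 kHz, folds to fs − 33.55 kHz = 21.55 kHz.
115.95 kHz mod fs = 5.75 kHz.
5.75 kHz ≤ fs/2 = 27.55 kHz, appears at 5.75 kHz.
Distinct values: {5.75 kHz, 21.55 kHz}.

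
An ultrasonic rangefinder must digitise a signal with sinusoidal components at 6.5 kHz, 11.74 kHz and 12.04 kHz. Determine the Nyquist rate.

24.08 kHz

Highest-frequency component: 12.04 kHz.
Nyquist rate = 2 × 12.04 kHz = 24.08 kHz.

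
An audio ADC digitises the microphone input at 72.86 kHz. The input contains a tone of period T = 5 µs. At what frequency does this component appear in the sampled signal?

T = 5 µs → f = 1/T = 200 kHz.
200 kHz mod fs = 54.28 kHz.
54.28 kHz > fs/2 = 36.43 kHz, folds to fs − 54.28 kHz = 18.58 kHz.

18.58 kHz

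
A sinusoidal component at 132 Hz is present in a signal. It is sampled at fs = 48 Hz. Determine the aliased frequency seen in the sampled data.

132 Hz mod fs = 36 Hz.
36 Hz > fs/2 = 24 Hz, folds to fs − 36 Hz = 12 Hz.

12 Hz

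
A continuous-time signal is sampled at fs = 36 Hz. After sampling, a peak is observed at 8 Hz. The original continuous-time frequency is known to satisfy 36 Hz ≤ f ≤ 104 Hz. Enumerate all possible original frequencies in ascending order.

Frequencies that alias to 8 Hz are k·fs ± 8 Hz for integer k ≥ 0.
k=0: 8 Hz.
k=1: 28 Hz, 44 Hz.
k=2: 64 Hz, 80 Hz.
k=3: 100 Hz, 116 Hz.
k=4: 136 Hz, 152 Hz.
Within [36 Hz, 104 Hz]: 44 Hz, 64 Hz, 80 Hz, 100 Hz.

44 Hz, 64 Hz, 80 Hz, 100 Hz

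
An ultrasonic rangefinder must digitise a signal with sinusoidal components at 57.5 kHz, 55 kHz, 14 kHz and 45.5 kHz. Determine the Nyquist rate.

115 kHz

Highest-frequency component: 57.5 kHz.
Nyquist rate = 2 × 57.5 kHz = 115 kHz.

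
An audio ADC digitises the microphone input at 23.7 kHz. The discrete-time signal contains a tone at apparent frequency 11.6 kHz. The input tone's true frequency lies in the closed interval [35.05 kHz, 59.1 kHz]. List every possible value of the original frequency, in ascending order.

Frequencies that alias to 11.6 kHz are k·fs ± 11.6 kHz for integer k ≥ 0.
k=0: 11.6 kHz.
k=1: 12.1 kHz, 35.3 kHz.
k=2: 35.8 kHz, 59 kHz.
k=3: 59.5 kHz, 82.7 kHz.
Within [35.05 kHz, 59.1 kHz]: 35.3 kHz, 35.8 kHz, 59 kHz.

35.3 kHz, 35.8 kHz, 59 kHz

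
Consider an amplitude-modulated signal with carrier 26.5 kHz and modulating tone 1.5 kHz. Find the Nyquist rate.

AM sidebands sit at fc ± fm = 25 kHz and 28 kHz.
Highest-frequency component: 28 kHz.
Nyquist rate = 2 × 28 kHz = 56 kHz.

56 kHz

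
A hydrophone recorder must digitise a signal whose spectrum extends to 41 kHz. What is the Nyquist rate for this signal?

Nyquist rate = 2 × 41 kHz = 82 kHz.

82 kHz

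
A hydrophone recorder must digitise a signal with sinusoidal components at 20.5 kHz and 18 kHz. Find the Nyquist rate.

Highest-frequency component: 20.5 kHz.
Nyquist rate = 2 × 20.5 kHz = 41 kHz.

41 kHz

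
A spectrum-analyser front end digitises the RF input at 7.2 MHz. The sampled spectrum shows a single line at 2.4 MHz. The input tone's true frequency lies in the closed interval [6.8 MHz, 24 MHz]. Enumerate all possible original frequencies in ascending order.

9.6 MHz, 12 MHz, 16.8 MHz, 19.2 MHz, 24 MHz

Frequencies that alias to 2.4 MHz are k·fs ± 2.4 MHz for integer k ≥ 0.
k=0: 2.4 MHz.
k=1: 4.8 MHz, 9.6 MHz.
k=2: 12 MHz, 16.8 MHz.
k=3: 19.2 MHz, 24 MHz.
k=4: 26.4 MHz, 31.2 MHz.
Within [6.8 MHz, 24 MHz]: 9.6 MHz, 12 MHz, 16.8 MHz, 19.2 MHz, 24 MHz.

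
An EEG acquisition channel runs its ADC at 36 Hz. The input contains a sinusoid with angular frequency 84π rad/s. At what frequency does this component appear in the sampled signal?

ω = 84π rad/s → f = ω/(2π) = 42 Hz.
42 Hz mod fs = 6 Hz.
6 Hz ≤ fs/2 = 18 Hz, appears at 6 Hz.

6 Hz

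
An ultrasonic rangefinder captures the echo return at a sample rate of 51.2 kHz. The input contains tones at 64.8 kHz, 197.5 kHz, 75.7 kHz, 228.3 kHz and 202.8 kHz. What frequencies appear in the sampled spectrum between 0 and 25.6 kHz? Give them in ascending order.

fs/2 = 25.6 kHz.
64.8 kHz mod fs = 13.6 kHz.
13.6 kHz ≤ fs/2 = 25.6 kHz, appears at 13.6 kHz.
197.5 kHz mod fs = 43.9 kHz.
43.9 kHz > fs/2 = 25.6 kHz, folds to fs − 43.9 kHz = 7.3 kHz.
75.7 kHz mod fs = 24.5 kHz.
24.5 kHz ≤ fs/2 = 25.6 kHz, appears at 24.5 kHz.
228.3 kHz mod fs = 23.5 kHz.
23.5 kHz ≤ fs/2 = 25.6 kHz, appears at 23.5 kHz.
202.8 kHz mod fs = 49.2 kHz.
49.2 kHz > fs/2 = 25.6 kHz, folds to fs − 49.2 kHz = 2 kHz.
Distinct values: {2 kHz, 7.3 kHz, 13.6 kHz, 23.5 kHz, 24.5 kHz}.

2 kHz, 7.3 kHz, 13.6 kHz, 23.5 kHz, 24.5 kHz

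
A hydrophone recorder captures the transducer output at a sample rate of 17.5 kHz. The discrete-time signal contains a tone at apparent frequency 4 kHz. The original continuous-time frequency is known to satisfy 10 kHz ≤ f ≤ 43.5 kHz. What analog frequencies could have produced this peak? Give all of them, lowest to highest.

13.5 kHz, 21.5 kHz, 31 kHz, 39 kHz

Frequencies that alias to 4 kHz are k·fs ± 4 kHz for integer k ≥ 0.
k=0: 4 kHz.
k=1: 13.5 kHz, 21.5 kHz.
k=2: 31 kHz, 39 kHz.
k=3: 48.5 kHz, 56.5 kHz.
Within [10 kHz, 43.5 kHz]: 13.5 kHz, 21.5 kHz, 31 kHz, 39 kHz.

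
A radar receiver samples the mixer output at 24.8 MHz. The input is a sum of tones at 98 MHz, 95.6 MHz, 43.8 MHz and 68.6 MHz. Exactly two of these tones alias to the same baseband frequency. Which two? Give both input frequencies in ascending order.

43.8 MHz, 68.6 MHz

fs/2 = 12.4 MHz.
98 MHz mod fs = 23.6 MHz.
23.6 MHz > fs/2 = 12.4 MHz, folds to fs − 23.6 MHz = 1.2 MHz.
95.6 MHz mod fs = 21.2 MHz.
21.2 MHz > fs/2 = 12.4 MHz, folds to fs − 21.2 MHz = 3.6 MHz.
43.8 MHz mod fs = 19 MHz.
19 MHz > fs/2 = 12.4 MHz, folds to fs − 19 MHz = 5.8 MHz.
68.6 MHz mod fs = 19 MHz.
19 MHz > fs/2 = 12.4 MHz, folds to fs − 19 MHz = 5.8 MHz.
43.8 MHz and 68.6 MHz both map to 5.8 MHz.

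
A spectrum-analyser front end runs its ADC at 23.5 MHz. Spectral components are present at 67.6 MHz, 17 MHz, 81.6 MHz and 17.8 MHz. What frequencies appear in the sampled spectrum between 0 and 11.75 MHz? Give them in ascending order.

2.9 MHz, 5.7 MHz, 6.5 MHz, 11.1 MHz

fs/2 = 11.75 MHz.
67.6 MHz mod fs = 20.6 MHz.
20.6 MHz > fs/2 = 11.75 MHz, folds to fs − 20.6 MHz = 2.9 MHz.
17 MHz > fs/2 = 11.75 MHz, folds to fs − 17 MHz = 6.5 MHz.
81.6 MHz mod fs = 11.1 MHz.
11.1 MHz ≤ fs/2 = 11.75 MHz, appears at 11.1 MHz.
17.8 MHz > fs/2 = 11.75 MHz, folds to fs − 17.8 MHz = 5.7 MHz.
Distinct values: {2.9 MHz, 5.7 MHz, 6.5 MHz, 11.1 MHz}.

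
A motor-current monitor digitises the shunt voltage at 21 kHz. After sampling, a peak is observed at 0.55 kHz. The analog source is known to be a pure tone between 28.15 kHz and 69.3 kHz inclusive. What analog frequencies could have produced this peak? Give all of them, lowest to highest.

Frequencies that alias to 0.55 kHz are k·fs ± 0.55 kHz for integer k ≥ 0.
k=0: 0.55 kHz.
k=1: 20.45 kHz, 21.55 kHz.
k=2: 41.45 kHz, 42.55 kHz.
k=3: 62.45 kHz, 63.55 kHz.
k=4: 83.45 kHz, 84.55 kHz.
Within [28.15 kHz, 69.3 kHz]: 41.45 kHz, 42.55 kHz, 62.45 kHz, 63.55 kHz.

41.45 kHz, 42.55 kHz, 62.45 kHz, 63.55 kHz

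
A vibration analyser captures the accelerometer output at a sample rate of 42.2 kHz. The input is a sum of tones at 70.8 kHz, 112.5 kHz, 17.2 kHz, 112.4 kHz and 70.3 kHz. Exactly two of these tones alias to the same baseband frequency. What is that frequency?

14.1 kHz

fs/2 = 21.1 kHz.
70.8 kHz mod fs = 28.6 kHz.
28.6 kHz > fs/2 = 21.1 kHz, folds to fs − 28.6 kHz = 13.6 kHz.
112.5 kHz mod fs = 28.1 kHz.
28.1 kHz > fs/2 = 21.1 kHz, folds to fs − 28.1 kHz = 14.1 kHz.
17.2 kHz ≤ fs/2 = 21.1 kHz, passes unchanged.
112.4 kHz mod fs = 28 kHz.
28 kHz > fs/2 = 21.1 kHz, folds to fs − 28 kHz = 14.2 kHz.
70.3 kHz mod fs = 28.1 kHz.
28.1 kHz > fs/2 = 21.1 kHz, folds to fs − 28.1 kHz = 14.1 kHz.
70.3 kHz and 112.5 kHz both map to 14.1 kHz.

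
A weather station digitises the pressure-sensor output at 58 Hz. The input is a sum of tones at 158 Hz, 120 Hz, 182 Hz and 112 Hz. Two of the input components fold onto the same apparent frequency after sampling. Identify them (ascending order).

112 Hz, 120 Hz

fs/2 = 29 Hz.
158 Hz mod fs = 42 Hz.
42 Hz > fs/2 = 29 Hz, folds to fs − 42 Hz = 16 Hz.
120 Hz mod fs = 4 Hz.
4 Hz ≤ fs/2 = 29 Hz, appears at 4 Hz.
182 Hz mod fs = 8 Hz.
8 Hz ≤ fs/2 = 29 Hz, appears at 8 Hz.
112 Hz mod fs = 54 Hz.
54 Hz > fs/2 = 29 Hz, folds to fs − 54 Hz = 4 Hz.
112 Hz and 120 Hz both map to 4 Hz.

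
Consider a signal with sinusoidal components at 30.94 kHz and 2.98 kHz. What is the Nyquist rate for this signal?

61.88 kHz

Highest-frequency component: 30.94 kHz.
Nyquist rate = 2 × 30.94 kHz = 61.88 kHz.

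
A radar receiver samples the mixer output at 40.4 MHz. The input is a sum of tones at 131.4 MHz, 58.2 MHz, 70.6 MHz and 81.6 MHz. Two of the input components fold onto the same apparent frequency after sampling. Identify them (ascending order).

fs/2 = 20.2 MHz.
131.4 MHz mod fs = 10.2 MHz.
10.2 MHz ≤ fs/2 = 20.2 MHz, appears at 10.2 MHz.
58.2 MHz mod fs = 17.8 MHz.
17.8 MHz ≤ fs/2 = 20.2 MHz, appears at 17.8 MHz.
70.6 MHz mod fs = 30.2 MHz.
30.2 MHz > fs/2 = 20.2 MHz, folds to fs − 30.2 MHz = 10.2 MHz.
81.6 MHz mod fs = 0.8 MHz.
0.8 MHz ≤ fs/2 = 20.2 MHz, appears at 0.8 MHz.
70.6 MHz and 131.4 MHz both map to 10.2 MHz.

70.6 MHz, 131.4 MHz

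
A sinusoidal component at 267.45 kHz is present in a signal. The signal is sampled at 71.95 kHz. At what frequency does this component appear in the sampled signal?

267.45 kHz mod fs = 51.6 kHz.
51.6 kHz > fs/2 = 35.975 kHz, folds to fs − 51.6 kHz = 20.35 kHz.

20.35 kHz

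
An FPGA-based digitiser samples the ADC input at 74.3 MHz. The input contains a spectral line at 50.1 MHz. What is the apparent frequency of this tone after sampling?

50.1 MHz > fs/2 = 37.15 MHz, folds to fs − 50.1 MHz = 24.2 MHz.

24.2 MHz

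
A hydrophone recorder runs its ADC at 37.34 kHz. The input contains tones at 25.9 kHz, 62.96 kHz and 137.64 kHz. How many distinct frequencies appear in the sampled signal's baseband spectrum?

fs/2 = 18.67 kHz.
25.9 kHz > fs/2 = 18.67 kHz, folds to fs − 25.9 kHz = 11.44 kHz.
62.96 kHz mod fs = 25.62 kHz.
25.62 kHz > fs/2 = 18.67 kHz, folds to fs − 25.62 kHz = 11.72 kHz.
137.64 kHz mod fs = 25.62 kHz.
25.62 kHz > fs/2 = 18.67 kHz, folds to fs − 25.62 kHz = 11.72 kHz.
Distinct values: {11.44 kHz, 11.72 kHz} → 2.

2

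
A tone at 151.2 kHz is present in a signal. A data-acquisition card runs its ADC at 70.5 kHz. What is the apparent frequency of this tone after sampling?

151.2 kHz mod fs = 10.2 kHz.
10.2 kHz ≤ fs/2 = 35.25 kHz, appears at 10.2 kHz.

10.2 kHz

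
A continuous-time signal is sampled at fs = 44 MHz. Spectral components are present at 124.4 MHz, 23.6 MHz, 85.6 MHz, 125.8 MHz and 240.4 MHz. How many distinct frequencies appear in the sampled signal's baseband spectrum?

4

fs/2 = 22 MHz.
124.4 MHz mod fs = 36.4 MHz.
36.4 MHz > fs/2 = 22 MHz, folds to fs − 36.4 MHz = 7.6 MHz.
23.6 MHz > fs/2 = 22 MHz, folds to fs − 23.6 MHz = 20.4 MHz.
85.6 MHz mod fs = 41.6 MHz.
41.6 MHz > fs/2 = 22 MHz, folds to fs − 41.6 MHz = 2.4 MHz.
125.8 MHz mod fs = 37.8 MHz.
37.8 MHz > fs/2 = 22 MHz, folds to fs − 37.8 MHz = 6.2 MHz.
240.4 MHz mod fs = 20.4 MHz.
20.4 MHz ≤ fs/2 = 22 MHz, appears at 20.4 MHz.
Distinct values: {2.4 MHz, 6.2 MHz, 7.6 MHz, 20.4 MHz} → 4.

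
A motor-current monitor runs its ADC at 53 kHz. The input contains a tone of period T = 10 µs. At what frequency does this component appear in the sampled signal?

T = 10 µs → f = 1/T = 100 kHz.
100 kHz mod fs = 47 kHz.
47 kHz > fs/2 = 26.5 kHz, folds to fs − 47 kHz = 6 kHz.

6 kHz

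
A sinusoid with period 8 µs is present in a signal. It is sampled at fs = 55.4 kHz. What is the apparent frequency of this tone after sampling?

14.2 kHz

T = 8 µs → f = 1/T = 125 kHz.
125 kHz mod fs = 14.2 kHz.
14.2 kHz ≤ fs/2 = 27.7 kHz, appears at 14.2 kHz.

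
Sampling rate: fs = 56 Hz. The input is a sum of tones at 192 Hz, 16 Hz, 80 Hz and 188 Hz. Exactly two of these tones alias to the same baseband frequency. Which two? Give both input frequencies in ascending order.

80 Hz, 192 Hz

fs/2 = 28 Hz.
192 Hz mod fs = 24 Hz.
24 Hz ≤ fs/2 = 28 Hz, appears at 24 Hz.
16 Hz ≤ fs/2 = 28 Hz, passes unchanged.
80 Hz mod fs = 24 Hz.
24 Hz ≤ fs/2 = 28 Hz, appears at 24 Hz.
188 Hz mod fs = 20 Hz.
20 Hz ≤ fs/2 = 28 Hz, appears at 20 Hz.
80 Hz and 192 Hz both map to 24 Hz.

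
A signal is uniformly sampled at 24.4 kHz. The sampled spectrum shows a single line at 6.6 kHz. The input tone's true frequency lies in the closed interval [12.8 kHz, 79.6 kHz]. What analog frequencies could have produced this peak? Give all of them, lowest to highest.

17.8 kHz, 31 kHz, 42.2 kHz, 55.4 kHz, 66.6 kHz

Frequencies that alias to 6.6 kHz are k·fs ± 6.6 kHz for integer k ≥ 0.
k=0: 6.6 kHz.
k=1: 17.8 kHz, 31 kHz.
k=2: 42.2 kHz, 55.4 kHz.
k=3: 66.6 kHz, 79.8 kHz.
k=4: 91 kHz, 104.2 kHz.
Within [12.8 kHz, 79.6 kHz]: 17.8 kHz, 31 kHz, 42.2 kHz, 55.4 kHz, 66.6 kHz.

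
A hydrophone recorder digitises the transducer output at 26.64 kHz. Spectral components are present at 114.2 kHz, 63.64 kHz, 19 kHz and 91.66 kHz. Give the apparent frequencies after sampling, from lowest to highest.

7.64 kHz, 10.36 kHz, 11.74 kHz

fs/2 = 13.32 kHz.
114.2 kHz mod fs = 7.64 kHz.
7.64 kHz ≤ fs/2 = 13.32 kHz, appears at 7.64 kHz.
63.64 kHz mod fs = 10.36 kHz.
10.36 kHz ≤ fs/2 = 13.32 kHz, appears at 10.36 kHz.
19 kHz > fs/2 = 13.32 kHz, folds to fs − 19 kHz = 7.64 kHz.
91.66 kHz mod fs = 11.74 kHz.
11.74 kHz ≤ fs/2 = 13.32 kHz, appears at 11.74 kHz.
Distinct values: {7.64 kHz, 10.36 kHz, 11.74 kHz}.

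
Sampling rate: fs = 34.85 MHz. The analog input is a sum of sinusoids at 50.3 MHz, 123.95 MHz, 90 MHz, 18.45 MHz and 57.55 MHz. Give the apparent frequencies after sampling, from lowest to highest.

12.15 MHz, 14.55 MHz, 15.45 MHz, 16.4 MHz

fs/2 = 17.425 MHz.
50.3 MHz mod fs = 15.45 MHz.
15.45 MHz ≤ fs/2 = 17.425 MHz, appears at 15.45 MHz.
123.95 MHz mod fs = 19.4 MHz.
19.4 MHz > fs/2 = 17.425 MHz, folds to fs − 19.4 MHz = 15.45 MHz.
90 MHz mod fs = 20.3 MHz.
20.3 MHz > fs/2 = 17.425 MHz, folds to fs − 20.3 MHz = 14.55 MHz.
18.45 MHz > fs/2 = 17.425 MHz, folds to fs − 18.45 MHz = 16.4 MHz.
57.55 MHz mod fs = 22.7 MHz.
22.7 MHz > fs/2 = 17.425 MHz, folds to fs − 22.7 MHz = 12.15 MHz.
Distinct values: {12.15 MHz, 14.55 MHz, 15.45 MHz, 16.4 MHz}.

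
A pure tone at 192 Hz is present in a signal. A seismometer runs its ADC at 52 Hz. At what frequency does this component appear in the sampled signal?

192 Hz mod fs = 36 Hz.
36 Hz > fs/2 = 26 Hz, folds to fs − 36 Hz = 16 Hz.

16 Hz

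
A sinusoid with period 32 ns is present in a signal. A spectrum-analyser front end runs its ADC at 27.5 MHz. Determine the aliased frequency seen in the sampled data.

3.75 MHz

T = 32 ns → f = 1/T = 31.25 MHz.
31.25 MHz mod fs = 3.75 MHz.
3.75 MHz ≤ fs/2 = 13.75 MHz, appears at 3.75 MHz.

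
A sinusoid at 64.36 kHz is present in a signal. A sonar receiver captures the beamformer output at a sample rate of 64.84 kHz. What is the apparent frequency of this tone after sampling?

64.36 kHz > fs/2 = 32.42 kHz, folds to fs − 64.36 kHz = 0.48 kHz.

0.48 kHz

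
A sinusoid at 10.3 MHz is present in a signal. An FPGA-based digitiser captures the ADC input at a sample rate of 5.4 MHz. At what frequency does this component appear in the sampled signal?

0.5 MHz

10.3 MHz mod fs = 4.9 MHz.
4.9 MHz > fs/2 = 2.7 MHz, folds to fs − 4.9 MHz = 0.5 MHz.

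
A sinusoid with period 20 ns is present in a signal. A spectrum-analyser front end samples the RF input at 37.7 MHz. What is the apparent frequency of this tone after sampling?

12.3 MHz

T = 20 ns → f = 1/T = 50 MHz.
50 MHz mod fs = 12.3 MHz.
12.3 MHz ≤ fs/2 = 18.85 MHz, appears at 12.3 MHz.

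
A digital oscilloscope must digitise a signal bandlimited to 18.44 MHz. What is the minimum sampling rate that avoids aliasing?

36.88 MHz

Nyquist rate = 2 × 18.44 MHz = 36.88 MHz.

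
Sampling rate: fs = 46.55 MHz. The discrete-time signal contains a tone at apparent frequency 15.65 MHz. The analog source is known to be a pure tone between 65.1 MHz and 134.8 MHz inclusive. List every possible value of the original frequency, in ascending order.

77.45 MHz, 108.75 MHz, 124 MHz

Frequencies that alias to 15.65 MHz are k·fs ± 15.65 MHz for integer k ≥ 0.
k=0: 15.65 MHz.
k=1: 30.9 MHz, 62.2 MHz.
k=2: 77.45 MHz, 108.75 MHz.
k=3: 124 MHz, 155.3 MHz.
k=4: 170.55 MHz, 201.85 MHz.
Within [65.1 MHz, 134.8 MHz]: 77.45 MHz, 108.75 MHz, 124 MHz.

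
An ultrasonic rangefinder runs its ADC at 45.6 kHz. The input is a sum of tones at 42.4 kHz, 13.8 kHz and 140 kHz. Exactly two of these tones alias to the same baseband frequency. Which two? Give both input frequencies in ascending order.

42.4 kHz, 140 kHz

fs/2 = 22.8 kHz.
42.4 kHz > fs/2 = 22.8 kHz, folds to fs − 42.4 kHz = 3.2 kHz.
13.8 kHz ≤ fs/2 = 22.8 kHz, passes unchanged.
140 kHz mod fs = 3.2 kHz.
3.2 kHz ≤ fs/2 = 22.8 kHz, appears at 3.2 kHz.
42.4 kHz and 140 kHz both map to 3.2 kHz.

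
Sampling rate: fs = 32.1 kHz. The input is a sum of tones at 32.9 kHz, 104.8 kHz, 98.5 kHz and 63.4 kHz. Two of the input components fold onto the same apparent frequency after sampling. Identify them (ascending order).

fs/2 = 16.05 kHz.
32.9 kHz mod fs = 0.8 kHz.
0.8 kHz ≤ fs/2 = 16.05 kHz, appears at 0.8 kHz.
104.8 kHz mod fs = 8.5 kHz.
8.5 kHz ≤ fs/2 = 16.05 kHz, appears at 8.5 kHz.
98.5 kHz mod fs = 2.2 kHz.
2.2 kHz ≤ fs/2 = 16.05 kHz, appears at 2.2 kHz.
63.4 kHz mod fs = 31.3 kHz.
31.3 kHz > fs/2 = 16.05 kHz, folds to fs − 31.3 kHz = 0.8 kHz.
32.9 kHz and 63.4 kHz both map to 0.8 kHz.

32.9 kHz, 63.4 kHz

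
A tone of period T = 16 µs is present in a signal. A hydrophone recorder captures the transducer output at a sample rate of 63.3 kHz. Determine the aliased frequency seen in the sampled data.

0.8 kHz

T = 16 µs → f = 1/T = 62.5 kHz.
62.5 kHz > fs/2 = 31.65 kHz, folds to fs − 62.5 kHz = 0.8 kHz.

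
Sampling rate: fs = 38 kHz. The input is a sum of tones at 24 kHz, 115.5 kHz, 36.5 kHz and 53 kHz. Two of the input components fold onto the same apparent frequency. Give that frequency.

fs/2 = 19 kHz.
24 kHz > fs/2 = 19 kHz, folds to fs − 24 kHz = 14 kHz.
115.5 kHz mod fs = 1.5 kHz.
1.5 kHz ≤ fs/2 = 19 kHz, appears at 1.5 kHz.
36.5 kHz > fs/2 = 19 kHz, folds to fs − 36.5 kHz = 1.5 kHz.
53 kHz mod fs = 15 kHz.
15 kHz ≤ fs/2 = 19 kHz, appears at 15 kHz.
36.5 kHz and 115.5 kHz both map to 1.5 kHz.

1.5 kHz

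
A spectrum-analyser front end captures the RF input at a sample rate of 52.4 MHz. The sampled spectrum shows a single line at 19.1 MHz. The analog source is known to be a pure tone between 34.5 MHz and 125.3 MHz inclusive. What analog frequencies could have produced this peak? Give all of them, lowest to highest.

71.5 MHz, 85.7 MHz, 123.9 MHz

Frequencies that alias to 19.1 MHz are k·fs ± 19.1 MHz for integer k ≥ 0.
k=0: 19.1 MHz.
k=1: 33.3 MHz, 71.5 MHz.
k=2: 85.7 MHz, 123.9 MHz.
k=3: 138.1 MHz, 176.3 MHz.
Within [34.5 MHz, 125.3 MHz]: 71.5 MHz, 85.7 MHz, 123.9 MHz.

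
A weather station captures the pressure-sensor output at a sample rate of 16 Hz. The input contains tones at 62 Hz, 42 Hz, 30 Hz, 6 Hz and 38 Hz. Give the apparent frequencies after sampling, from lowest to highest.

fs/2 = 8 Hz.
62 Hz mod fs = 14 Hz.
14 Hz > fs/2 = 8 Hz, folds to fs − 14 Hz = 2 Hz.
42 Hz mod fs = 10 Hz.
10 Hz > fs/2 = 8 Hz, folds to fs − 10 Hz = 6 Hz.
30 Hz mod fs = 14 Hz.
14 Hz > fs/2 = 8 Hz, folds to fs − 14 Hz = 2 Hz.
6 Hz ≤ fs/2 = 8 Hz, passes unchanged.
38 Hz mod fs = 6 Hz.
6 Hz ≤ fs/2 = 8 Hz, appears at 6 Hz.
Distinct values: {2 Hz, 6 Hz}.

2 Hz, 6 Hz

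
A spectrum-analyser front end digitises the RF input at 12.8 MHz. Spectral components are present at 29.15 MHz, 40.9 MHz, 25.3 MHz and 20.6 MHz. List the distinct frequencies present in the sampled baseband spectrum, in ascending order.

0.3 MHz, 2.5 MHz, 3.55 MHz, 5 MHz

fs/2 = 6.4 MHz.
29.15 MHz mod fs = 3.55 MHz.
3.55 MHz ≤ fs/2 = 6.4 MHz, appears at 3.55 MHz.
40.9 MHz mod fs = 2.5 MHz.
2.5 MHz ≤ fs/2 = 6.4 MHz, appears at 2.5 MHz.
25.3 MHz mod fs = 12.5 MHz.
12.5 MHz > fs/2 = 6.4 MHz, folds to fs − 12.5 MHz = 0.3 MHz.
20.6 MHz mod fs = 7.8 MHz.
7.8 MHz > fs/2 = 6.4 MHz, folds to fs − 7.8 MHz = 5 MHz.
Distinct values: {0.3 MHz, 2.5 MHz, 3.55 MHz, 5 MHz}.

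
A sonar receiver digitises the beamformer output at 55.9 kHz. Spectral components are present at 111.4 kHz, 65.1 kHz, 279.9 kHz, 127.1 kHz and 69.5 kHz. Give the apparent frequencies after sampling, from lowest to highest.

0.4 kHz, 9.2 kHz, 13.6 kHz, 15.3 kHz

fs/2 = 27.95 kHz.
111.4 kHz mod fs = 55.5 kHz.
55.5 kHz > fs/2 = 27.95 kHz, folds to fs − 55.5 kHz = 0.4 kHz.
65.1 kHz mod fs = 9.2 kHz.
9.2 kHz ≤ fs/2 = 27.95 kHz, appears at 9.2 kHz.
279.9 kHz mod fs = 0.4 kHz.
0.4 kHz ≤ fs/2 = 27.95 kHz, appears at 0.4 kHz.
127.1 kHz mod fs = 15.3 kHz.
15.3 kHz ≤ fs/2 = 27.95 kHz, appears at 15.3 kHz.
69.5 kHz mod fs = 13.6 kHz.
13.6 kHz ≤ fs/2 = 27.95 kHz, appears at 13.6 kHz.
Distinct values: {0.4 kHz, 9.2 kHz, 13.6 kHz, 15.3 kHz}.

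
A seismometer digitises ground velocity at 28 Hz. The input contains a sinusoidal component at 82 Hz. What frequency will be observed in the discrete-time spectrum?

2 Hz

82 Hz mod fs = 26 Hz.
26 Hz > fs/2 = 14 Hz, folds to fs − 26 Hz = 2 Hz.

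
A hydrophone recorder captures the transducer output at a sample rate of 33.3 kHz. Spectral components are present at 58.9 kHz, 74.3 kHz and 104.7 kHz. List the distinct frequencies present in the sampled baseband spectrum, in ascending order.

4.8 kHz, 7.7 kHz

fs/2 = 16.65 kHz.
58.9 kHz mod fs = 25.6 kHz.
25.6 kHz > fs/2 = 16.65 kHz, folds to fs − 25.6 kHz = 7.7 kHz.
74.3 kHz mod fs = 7.7 kHz.
7.7 kHz ≤ fs/2 = 16.65 kHz, appears at 7.7 kHz.
104.7 kHz mod fs = 4.8 kHz.
4.8 kHz ≤ fs/2 = 16.65 kHz, appears at 4.8 kHz.
Distinct values: {4.8 kHz, 7.7 kHz}.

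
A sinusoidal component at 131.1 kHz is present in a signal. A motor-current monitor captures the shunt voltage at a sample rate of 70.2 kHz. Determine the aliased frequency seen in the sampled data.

9.3 kHz

131.1 kHz mod fs = 60.9 kHz.
60.9 kHz > fs/2 = 35.1 kHz, folds to fs − 60.9 kHz = 9.3 kHz.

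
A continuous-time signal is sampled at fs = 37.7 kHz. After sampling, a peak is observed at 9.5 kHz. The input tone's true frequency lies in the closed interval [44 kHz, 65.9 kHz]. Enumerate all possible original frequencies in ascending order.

Frequencies that alias to 9.5 kHz are k·fs ± 9.5 kHz for integer k ≥ 0.
k=0: 9.5 kHz.
k=1: 28.2 kHz, 47.2 kHz.
k=2: 65.9 kHz, 84.9 kHz.
k=3: 103.6 kHz, 122.6 kHz.
Within [44 kHz, 65.9 kHz]: 47.2 kHz, 65.9 kHz.

47.2 kHz, 65.9 kHz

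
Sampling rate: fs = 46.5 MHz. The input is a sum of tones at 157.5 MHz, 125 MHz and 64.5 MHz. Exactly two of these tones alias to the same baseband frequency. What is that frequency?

fs/2 = 23.25 MHz.
157.5 MHz mod fs = 18 MHz.
18 MHz ≤ fs/2 = 23.25 MHz, appears at 18 MHz.
125 MHz mod fs = 32 MHz.
32 MHz > fs/2 = 23.25 MHz, folds to fs − 32 MHz = 14.5 MHz.
64.5 MHz mod fs = 18 MHz.
18 MHz ≤ fs/2 = 23.25 MHz, appears at 18 MHz.
64.5 MHz and 157.5 MHz both map to 18 MHz.

18 MHz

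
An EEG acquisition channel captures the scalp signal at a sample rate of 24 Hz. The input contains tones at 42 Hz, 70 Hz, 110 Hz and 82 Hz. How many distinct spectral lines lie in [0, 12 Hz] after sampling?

fs/2 = 12 Hz.
42 Hz mod fs = 18 Hz.
18 Hz > fs/2 = 12 Hz, folds to fs − 18 Hz = 6 Hz.
70 Hz mod fs = 22 Hz.
22 Hz > fs/2 = 12 Hz, folds to fs − 22 Hz = 2 Hz.
110 Hz mod fs = 14 Hz.
14 Hz > fs/2 = 12 Hz, folds to fs − 14 Hz = 10 Hz.
82 Hz mod fs = 10 Hz.
10 Hz ≤ fs/2 = 12 Hz, appears at 10 Hz.
Distinct values: {2 Hz, 6 Hz, 10 Hz} → 3.

3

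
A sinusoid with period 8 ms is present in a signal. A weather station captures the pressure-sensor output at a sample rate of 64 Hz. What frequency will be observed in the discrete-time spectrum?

T = 8 ms → f = 1/T = 125 Hz.
125 Hz mod fs = 61 Hz.
61 Hz > fs/2 = 32 Hz, folds to fs − 61 Hz = 3 Hz.

3 Hz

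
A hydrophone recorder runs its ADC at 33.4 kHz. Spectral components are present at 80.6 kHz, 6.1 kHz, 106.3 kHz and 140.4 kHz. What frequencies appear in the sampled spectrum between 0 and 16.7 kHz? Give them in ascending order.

6.1 kHz, 6.8 kHz, 13.8 kHz

fs/2 = 16.7 kHz.
80.6 kHz mod fs = 13.8 kHz.
13.8 kHz ≤ fs/2 = 16.7 kHz, appears at 13.8 kHz.
6.1 kHz ≤ fs/2 = 16.7 kHz, passes unchanged.
106.3 kHz mod fs = 6.1 kHz.
6.1 kHz ≤ fs/2 = 16.7 kHz, appears at 6.1 kHz.
140.4 kHz mod fs = 6.8 kHz.
6.8 kHz ≤ fs/2 = 16.7 kHz, appears at 6.8 kHz.
Distinct values: {6.1 kHz, 6.8 kHz, 13.8 kHz}.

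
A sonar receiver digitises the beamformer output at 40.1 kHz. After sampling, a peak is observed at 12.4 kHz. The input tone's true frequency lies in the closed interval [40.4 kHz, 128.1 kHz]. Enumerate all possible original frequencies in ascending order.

52.5 kHz, 67.8 kHz, 92.6 kHz, 107.9 kHz

Frequencies that alias to 12.4 kHz are k·fs ± 12.4 kHz for integer k ≥ 0.
k=0: 12.4 kHz.
k=1: 27.7 kHz, 52.5 kHz.
k=2: 67.8 kHz, 92.6 kHz.
k=3: 107.9 kHz, 132.7 kHz.
k=4: 148 kHz, 172.8 kHz.
Within [40.4 kHz, 128.1 kHz]: 52.5 kHz, 67.8 kHz, 92.6 kHz, 107.9 kHz.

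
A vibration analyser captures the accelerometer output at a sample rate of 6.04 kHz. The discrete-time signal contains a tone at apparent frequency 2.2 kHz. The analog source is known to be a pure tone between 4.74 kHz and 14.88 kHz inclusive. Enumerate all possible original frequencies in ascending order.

8.24 kHz, 9.88 kHz, 14.28 kHz

Frequencies that alias to 2.2 kHz are k·fs ± 2.2 kHz for integer k ≥ 0.
k=0: 2.2 kHz.
k=1: 3.84 kHz, 8.24 kHz.
k=2: 9.88 kHz, 14.28 kHz.
k=3: 15.92 kHz, 20.32 kHz.
Within [4.74 kHz, 14.88 kHz]: 8.24 kHz, 9.88 kHz, 14.28 kHz.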